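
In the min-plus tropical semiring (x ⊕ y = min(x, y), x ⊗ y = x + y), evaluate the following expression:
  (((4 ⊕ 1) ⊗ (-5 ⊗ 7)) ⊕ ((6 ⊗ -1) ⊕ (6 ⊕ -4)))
(((4 ⊕ 1) ⊗ (-5 ⊗ 7)) ⊕ ((6 ⊗ -1) ⊕ (6 ⊕ -4))) = -4

Expand innermost to outermost. Recall ⊕ takes the minimum of its arguments and ⊗ takes their sum. Working out the expression (((4 ⊕ 1) ⊗ (-5 ⊗ 7)) ⊕ ((6 ⊗ -1) ⊕ (6 ⊕ -4))) gives -4.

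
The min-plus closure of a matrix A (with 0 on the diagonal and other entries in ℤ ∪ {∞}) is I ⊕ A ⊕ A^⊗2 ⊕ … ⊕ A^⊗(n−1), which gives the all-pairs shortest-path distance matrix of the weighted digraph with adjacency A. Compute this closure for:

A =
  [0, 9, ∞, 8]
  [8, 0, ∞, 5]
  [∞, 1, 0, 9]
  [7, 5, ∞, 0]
Closure =
  [0, 9, ∞, 8]
  [8, 0, ∞, 5]
  [9, 1, 0, 6]
  [7, 5, ∞, 0]

This is the Floyd-Warshall all-pairs shortest-path computation. For each intermediate vertex k = 0, 1, …, 3, update dist[i][j] ← min(dist[i][j], dist[i][k] + dist[k][j]). The final matrix gives, for each (i, j), the minimum total weight of any directed path from i to j (possibly empty when i = j).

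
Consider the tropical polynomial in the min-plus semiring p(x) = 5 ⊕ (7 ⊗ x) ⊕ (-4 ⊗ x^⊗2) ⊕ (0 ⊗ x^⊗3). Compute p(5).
p(5) = 5

A tropical monomial a ⊗ x^⊗i evaluates to a + i · x. Evaluating each term at x = 5:
  Term 0 contributes 5 + 0 · 5 = 5
  Term 1 contributes 7 + 1 · 5 = 12
  Term 2 contributes -4 + 2 · 5 = 6
  Term 3 contributes 0 + 3 · 5 = 15
p(5) = ⊕ of these = min[5, 12, 6, 15] = 5.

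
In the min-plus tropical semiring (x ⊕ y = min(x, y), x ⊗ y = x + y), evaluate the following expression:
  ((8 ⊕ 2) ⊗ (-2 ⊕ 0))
((8 ⊕ 2) ⊗ (-2 ⊕ 0)) = 0

Expand innermost to outermost. Recall ⊕ takes the minimum of its arguments and ⊗ takes their sum. Working out the expression ((8 ⊕ 2) ⊗ (-2 ⊕ 0)) gives 0.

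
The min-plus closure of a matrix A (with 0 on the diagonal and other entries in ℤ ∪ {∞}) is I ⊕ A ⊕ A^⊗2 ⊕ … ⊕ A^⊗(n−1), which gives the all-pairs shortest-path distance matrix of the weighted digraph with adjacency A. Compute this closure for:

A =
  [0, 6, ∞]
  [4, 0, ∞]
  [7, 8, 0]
Closure =
  [0, 6, ∞]
  [4, 0, ∞]
  [7, 8, 0]

This is the Floyd-Warshall all-pairs shortest-path computation. For each intermediate vertex k = 0, 1, …, 2, update dist[i][j] ← min(dist[i][j], dist[i][k] + dist[k][j]). The final matrix gives, for each (i, j), the minimum total weight of any directed path from i to j (possibly empty when i = j).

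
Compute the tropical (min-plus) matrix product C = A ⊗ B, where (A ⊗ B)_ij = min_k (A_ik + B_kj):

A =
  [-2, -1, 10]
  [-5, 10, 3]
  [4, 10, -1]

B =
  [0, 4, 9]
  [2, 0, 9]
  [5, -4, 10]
A ⊗ B =
  [-2, -1, 7]
  [-5, -1, 4]
  [4, -5, 9]

Apply the min-plus product entry-by-entry:
  C[0][0] = min over k of (A[0][0] + B[0][0] = -2 + 0 = -2, A[0][1] + B[1][0] = -1 + 2 = 1, A[0][2] + B[2][0] = 10 + 5 = 15) = -2 (attained at k = 0)
  C[0][1] = min over k of (A[0][0] + B[0][1] = -2 + 4 = 2, A[0][1] + B[1][1] = -1 + 0 = -1, A[0][2] + B[2][1] = 10 + -4 = 6) = -1 (attained at k = 1)
  C[0][2] = min over k of (A[0][0] + B[0][2] = -2 + 9 = 7, A[0][1] + B[1][2] = -1 + 9 = 8, A[0][2] + B[2][2] = 10 + 10 = 20) = 7 (attained at k = 0)
  C[1][0] = min over k of (A[1][0] + B[0][0] = -5 + 0 = -5, A[1][1] + B[1][0] = 10 + 2 = 12, A[1][2] + B[2][0] = 3 + 5 = 8) = -5 (attained at k = 0)
  C[1][1] = min over k of (A[1][0] + B[0][1] = -5 + 4 = -1, A[1][1] + B[1][1] = 10 + 0 = 10, A[1][2] + B[2][1] = 3 + -4 = -1) = -1 (attained at k = 0)
  C[1][2] = min over k of (A[1][0] + B[0][2] = -5 + 9 = 4, A[1][1] + B[1][2] = 10 + 9 = 19, A[1][2] + B[2][2] = 3 + 10 = 13) = 4 (attained at k = 0)
  C[2][0] = min over k of (A[2][0] + B[0][0] = 4 + 0 = 4, A[2][1] + B[1][0] = 10 + 2 = 12, A[2][2] + B[2][0] = -1 + 5 = 4) = 4 (attained at k = 0)
  C[2][1] = min over k of (A[2][0] + B[0][1] = 4 + 4 = 8, A[2][1] + B[1][1] = 10 + 0 = 10, A[2][2] + B[2][1] = -1 + -4 = -5) = -5 (attained at k = 2)
  C[2][2] = min over k of (A[2][0] + B[0][2] = 4 + 9 = 13, A[2][1] + B[1][2] = 10 + 9 = 19, A[2][2] + B[2][2] = -1 + 10 = 9) = 9 (attained at k = 2)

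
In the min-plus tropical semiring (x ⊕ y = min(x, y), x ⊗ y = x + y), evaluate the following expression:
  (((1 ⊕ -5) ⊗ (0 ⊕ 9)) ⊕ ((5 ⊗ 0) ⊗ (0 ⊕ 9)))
(((1 ⊕ -5) ⊗ (0 ⊕ 9)) ⊕ ((5 ⊗ 0) ⊗ (0 ⊕ 9))) = -5

Expand innermost to outermost. Recall ⊕ takes the minimum of its arguments and ⊗ takes their sum. Working out the expression (((1 ⊕ -5) ⊗ (0 ⊕ 9)) ⊕ ((5 ⊗ 0) ⊗ (0 ⊕ 9))) gives -5.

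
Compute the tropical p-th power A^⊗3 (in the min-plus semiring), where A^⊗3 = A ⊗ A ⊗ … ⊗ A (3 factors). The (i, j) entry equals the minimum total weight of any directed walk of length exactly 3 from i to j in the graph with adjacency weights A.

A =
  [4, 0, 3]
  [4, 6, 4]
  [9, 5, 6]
A^⊗3 =
  [8, 4, 7]
  [8, 8, 8]
  [13, 9, 12]

Each entry (A^⊗3)_ij equals the minimum over all length-3 walks i = v_0 → v_1 → … → v_3 = j of Σ_t A[v_t][v_{t+1}]. For example, for (i, j) = (0, 2) we minimise over 9 possible intermediate vertex sequences; the minimum is 7, attained along the walk 0 → 1 → 0 → 2.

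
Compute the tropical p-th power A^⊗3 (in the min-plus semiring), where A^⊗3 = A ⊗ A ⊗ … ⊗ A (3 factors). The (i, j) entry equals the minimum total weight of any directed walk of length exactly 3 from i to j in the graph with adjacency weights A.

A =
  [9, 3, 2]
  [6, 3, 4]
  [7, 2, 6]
A^⊗3 =
  [10, 7, 8]
  [12, 9, 10]
  [11, 8, 9]

Each entry (A^⊗3)_ij equals the minimum over all length-3 walks i = v_0 → v_1 → … → v_3 = j of Σ_t A[v_t][v_{t+1}]. For example, for (i, j) = (0, 2) we minimise over 9 possible intermediate vertex sequences; the minimum is 8, attained along the walk 0 → 2 → 1 → 2.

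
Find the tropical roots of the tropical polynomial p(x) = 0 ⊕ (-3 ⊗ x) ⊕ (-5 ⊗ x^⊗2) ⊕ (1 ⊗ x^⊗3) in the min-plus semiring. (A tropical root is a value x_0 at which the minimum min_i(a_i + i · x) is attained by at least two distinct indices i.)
Roots: {-6, 2, 3}

Each tropical root is a break point of the lower envelope of the lines y = a_i + i · x (there are 4 lines, with slopes 0, 1, ..., 3). Only the lines that attain the minimum somewhere contribute to roots; other lines are dominated. Here the surviving (envelope) indices are i = 3, i = 2, i = 1, i = 0.
Intersections between consecutive envelope lines give the roots: for adjacent envelope indices i < j the intersection is x = (a_i − a_j) / (j − i). Reading off the sorted break points: {-6, 2, 3}.
Verification: at each break x_0, at least two indices attain the minimum of min_i(a_i + i · x_0).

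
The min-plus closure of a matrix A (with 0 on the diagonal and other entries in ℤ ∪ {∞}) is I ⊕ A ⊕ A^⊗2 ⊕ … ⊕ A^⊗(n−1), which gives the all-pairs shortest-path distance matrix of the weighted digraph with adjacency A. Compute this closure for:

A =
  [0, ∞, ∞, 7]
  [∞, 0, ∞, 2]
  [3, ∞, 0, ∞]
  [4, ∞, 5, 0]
Closure =
  [0, ∞, 12, 7]
  [6, 0, 7, 2]
  [3, ∞, 0, 10]
  [4, ∞, 5, 0]

This is the Floyd-Warshall all-pairs shortest-path computation. For each intermediate vertex k = 0, 1, …, 3, update dist[i][j] ← min(dist[i][j], dist[i][k] + dist[k][j]). The final matrix gives, for each (i, j), the minimum total weight of any directed path from i to j (possibly empty when i = j).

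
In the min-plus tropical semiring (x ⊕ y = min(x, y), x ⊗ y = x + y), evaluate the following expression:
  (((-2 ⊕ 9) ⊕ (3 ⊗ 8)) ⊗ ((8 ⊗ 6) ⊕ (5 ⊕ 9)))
(((-2 ⊕ 9) ⊕ (3 ⊗ 8)) ⊗ ((8 ⊗ 6) ⊕ (5 ⊕ 9))) = 3

Expand innermost to outermost. Recall ⊕ takes the minimum of its arguments and ⊗ takes their sum. Working out the expression (((-2 ⊕ 9) ⊕ (3 ⊗ 8)) ⊗ ((8 ⊗ 6) ⊕ (5 ⊕ 9))) gives 3.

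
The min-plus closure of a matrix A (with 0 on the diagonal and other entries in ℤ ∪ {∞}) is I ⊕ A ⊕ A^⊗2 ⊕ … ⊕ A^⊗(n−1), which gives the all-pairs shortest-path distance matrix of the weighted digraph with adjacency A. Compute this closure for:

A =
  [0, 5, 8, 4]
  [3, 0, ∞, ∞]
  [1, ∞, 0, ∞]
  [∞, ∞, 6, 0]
Closure =
  [0, 5, 8, 4]
  [3, 0, 11, 7]
  [1, 6, 0, 5]
  [7, 12, 6, 0]

This is the Floyd-Warshall all-pairs shortest-path computation. For each intermediate vertex k = 0, 1, …, 3, update dist[i][j] ← min(dist[i][j], dist[i][k] + dist[k][j]). The final matrix gives, for each (i, j), the minimum total weight of any directed path from i to j (possibly empty when i = j).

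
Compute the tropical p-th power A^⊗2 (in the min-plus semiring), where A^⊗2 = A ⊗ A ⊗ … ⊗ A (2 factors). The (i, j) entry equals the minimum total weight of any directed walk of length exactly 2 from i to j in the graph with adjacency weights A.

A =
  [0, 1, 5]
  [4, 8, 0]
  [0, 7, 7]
A^⊗2 =
  [0, 1, 1]
  [0, 5, 7]
  [0, 1, 5]

Each entry (A^⊗2)_ij equals the minimum over all length-2 walks i = v_0 → v_1 → … → v_2 = j of Σ_t A[v_t][v_{t+1}]. For example, for (i, j) = (0, 2) we minimise over 3 possible intermediate vertex sequences; the minimum is 1, attained along the walk 0 → 1 → 2.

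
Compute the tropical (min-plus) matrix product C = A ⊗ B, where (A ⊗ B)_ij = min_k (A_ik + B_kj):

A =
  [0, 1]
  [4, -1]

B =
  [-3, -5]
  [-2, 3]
A ⊗ B =
  [-3, -5]
  [-3, -1]

Apply the min-plus product entry-by-entry:
  C[0][0] = min over k of (A[0][0] + B[0][0] = 0 + -3 = -3, A[0][1] + B[1][0] = 1 + -2 = -1) = -3 (attained at k = 0)
  C[0][1] = min over k of (A[0][0] + B[0][1] = 0 + -5 = -5, A[0][1] + B[1][1] = 1 + 3 = 4) = -5 (attained at k = 0)
  C[1][0] = min over k of (A[1][0] + B[0][0] = 4 + -3 = 1, A[1][1] + B[1][0] = -1 + -2 = -3) = -3 (attained at k = 1)
  C[1][1] = min over k of (A[1][0] + B[0][1] = 4 + -5 = -1, A[1][1] + B[1][1] = -1 + 3 = 2) = -1 (attained at k = 0)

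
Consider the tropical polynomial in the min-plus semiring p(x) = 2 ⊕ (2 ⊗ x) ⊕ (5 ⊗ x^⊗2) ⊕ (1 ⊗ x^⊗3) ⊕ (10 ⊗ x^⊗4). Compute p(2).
p(2) = 2

A tropical monomial a ⊗ x^⊗i evaluates to a + i · x. Evaluating each term at x = 2:
  Term 0 contributes 2 + 0 · 2 = 2
  Term 1 contributes 2 + 1 · 2 = 4
  Term 2 contributes 5 + 2 · 2 = 9
  Term 3 contributes 1 + 3 · 2 = 7
  Term 4 contributes 10 + 4 · 2 = 18
p(2) = ⊕ of these = min[2, 4, 9, 7, 18] = 2.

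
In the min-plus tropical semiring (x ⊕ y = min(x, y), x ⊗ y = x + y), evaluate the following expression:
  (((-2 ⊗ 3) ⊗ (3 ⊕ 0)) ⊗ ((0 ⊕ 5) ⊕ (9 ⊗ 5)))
(((-2 ⊗ 3) ⊗ (3 ⊕ 0)) ⊗ ((0 ⊕ 5) ⊕ (9 ⊗ 5))) = 1

Expand innermost to outermost. Recall ⊕ takes the minimum of its arguments and ⊗ takes their sum. Working out the expression (((-2 ⊗ 3) ⊗ (3 ⊕ 0)) ⊗ ((0 ⊕ 5) ⊕ (9 ⊗ 5))) gives 1.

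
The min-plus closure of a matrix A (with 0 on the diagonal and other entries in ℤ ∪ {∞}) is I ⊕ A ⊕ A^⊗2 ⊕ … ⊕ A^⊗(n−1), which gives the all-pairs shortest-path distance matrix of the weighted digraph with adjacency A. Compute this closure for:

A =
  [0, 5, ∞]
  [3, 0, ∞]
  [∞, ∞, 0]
Closure =
  [0, 5, ∞]
  [3, 0, ∞]
  [∞, ∞, 0]

This is the Floyd-Warshall all-pairs shortest-path computation. For each intermediate vertex k = 0, 1, …, 2, update dist[i][j] ← min(dist[i][j], dist[i][k] + dist[k][j]). The final matrix gives, for each (i, j), the minimum total weight of any directed path from i to j (possibly empty when i = j).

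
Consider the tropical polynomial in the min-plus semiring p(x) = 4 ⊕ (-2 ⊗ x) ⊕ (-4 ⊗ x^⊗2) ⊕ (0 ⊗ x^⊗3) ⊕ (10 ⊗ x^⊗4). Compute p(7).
p(7) = 4

A tropical monomial a ⊗ x^⊗i evaluates to a + i · x. Evaluating each term at x = 7:
  Term 0 contributes 4 + 0 · 7 = 4
  Term 1 contributes -2 + 1 · 7 = 5
  Term 2 contributes -4 + 2 · 7 = 10
  Term 3 contributes 0 + 3 · 7 = 21
  Term 4 contributes 10 + 4 · 7 = 38
p(7) = ⊕ of these = min[4, 5, 10, 21, 38] = 4.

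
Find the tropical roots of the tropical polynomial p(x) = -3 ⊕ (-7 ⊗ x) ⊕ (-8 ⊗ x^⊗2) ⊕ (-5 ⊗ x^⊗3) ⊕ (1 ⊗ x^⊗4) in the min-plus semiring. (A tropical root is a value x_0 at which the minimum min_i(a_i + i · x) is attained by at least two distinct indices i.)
Roots: {-6, -3, 1, 4}

Each tropical root is a break point of the lower envelope of the lines y = a_i + i · x (there are 5 lines, with slopes 0, 1, ..., 4). Only the lines that attain the minimum somewhere contribute to roots; other lines are dominated. Here the surviving (envelope) indices are i = 4, i = 3, i = 2, i = 1, i = 0.
Intersections between consecutive envelope lines give the roots: for adjacent envelope indices i < j the intersection is x = (a_i − a_j) / (j − i). Reading off the sorted break points: {-6, -3, 1, 4}.
Verification: at each break x_0, at least two indices attain the minimum of min_i(a_i + i · x_0).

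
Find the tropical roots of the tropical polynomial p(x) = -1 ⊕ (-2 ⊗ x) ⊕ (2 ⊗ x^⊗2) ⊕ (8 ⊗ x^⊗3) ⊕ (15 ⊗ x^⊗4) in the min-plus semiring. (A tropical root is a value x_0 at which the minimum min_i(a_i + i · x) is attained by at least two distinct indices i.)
Roots: {-7, -6, -4, 1}

Each tropical root is a break point of the lower envelope of the lines y = a_i + i · x (there are 5 lines, with slopes 0, 1, ..., 4). Only the lines that attain the minimum somewhere contribute to roots; other lines are dominated. Here the surviving (envelope) indices are i = 4, i = 3, i = 2, i = 1, i = 0.
Intersections between consecutive envelope lines give the roots: for adjacent envelope indices i < j the intersection is x = (a_i − a_j) / (j − i). Reading off the sorted break points: {-7, -6, -4, 1}.
Verification: at each break x_0, at least two indices attain the minimum of min_i(a_i + i · x_0).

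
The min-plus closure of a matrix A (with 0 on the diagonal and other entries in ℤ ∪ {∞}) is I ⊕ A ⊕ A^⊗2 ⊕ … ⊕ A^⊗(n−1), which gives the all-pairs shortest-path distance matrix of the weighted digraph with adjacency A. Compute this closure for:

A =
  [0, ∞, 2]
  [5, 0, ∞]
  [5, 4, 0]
Closure =
  [0, 6, 2]
  [5, 0, 7]
  [5, 4, 0]

This is the Floyd-Warshall all-pairs shortest-path computation. For each intermediate vertex k = 0, 1, …, 2, update dist[i][j] ← min(dist[i][j], dist[i][k] + dist[k][j]). The final matrix gives, for each (i, j), the minimum total weight of any directed path from i to j (possibly empty when i = j).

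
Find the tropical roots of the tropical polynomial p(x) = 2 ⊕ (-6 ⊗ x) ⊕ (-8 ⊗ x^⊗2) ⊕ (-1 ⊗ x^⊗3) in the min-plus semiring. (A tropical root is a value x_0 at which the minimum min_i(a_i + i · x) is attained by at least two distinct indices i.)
Roots: {-7, 2, 8}

Each tropical root is a break point of the lower envelope of the lines y = a_i + i · x (there are 4 lines, with slopes 0, 1, ..., 3). Only the lines that attain the minimum somewhere contribute to roots; other lines are dominated. Here the surviving (envelope) indices are i = 3, i = 2, i = 1, i = 0.
Intersections between consecutive envelope lines give the roots: for adjacent envelope indices i < j the intersection is x = (a_i − a_j) / (j − i). Reading off the sorted break points: {-7, 2, 8}.
Verification: at each break x_0, at least two indices attain the minimum of min_i(a_i + i · x_0).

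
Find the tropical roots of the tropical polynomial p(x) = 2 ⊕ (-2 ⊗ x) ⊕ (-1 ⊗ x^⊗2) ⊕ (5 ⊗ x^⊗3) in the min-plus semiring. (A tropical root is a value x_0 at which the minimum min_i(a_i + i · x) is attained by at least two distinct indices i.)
Roots: {-6, -1, 4}

Each tropical root is a break point of the lower envelope of the lines y = a_i + i · x (there are 4 lines, with slopes 0, 1, ..., 3). Only the lines that attain the minimum somewhere contribute to roots; other lines are dominated. Here the surviving (envelope) indices are i = 3, i = 2, i = 1, i = 0.
Intersections between consecutive envelope lines give the roots: for adjacent envelope indices i < j the intersection is x = (a_i − a_j) / (j − i). Reading off the sorted break points: {-6, -1, 4}.
Verification: at each break x_0, at least two indices attain the minimum of min_i(a_i + i · x_0).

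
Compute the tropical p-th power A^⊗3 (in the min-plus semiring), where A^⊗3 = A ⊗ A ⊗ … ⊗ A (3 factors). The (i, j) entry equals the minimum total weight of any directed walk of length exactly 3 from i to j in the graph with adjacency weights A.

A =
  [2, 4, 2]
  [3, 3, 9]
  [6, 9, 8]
A^⊗3 =
  [6, 8, 6]
  [7, 9, 7]
  [10, 12, 10]

Each entry (A^⊗3)_ij equals the minimum over all length-3 walks i = v_0 → v_1 → … → v_3 = j of Σ_t A[v_t][v_{t+1}]. For example, for (i, j) = (0, 2) we minimise over 9 possible intermediate vertex sequences; the minimum is 6, attained along the walk 0 → 0 → 0 → 2.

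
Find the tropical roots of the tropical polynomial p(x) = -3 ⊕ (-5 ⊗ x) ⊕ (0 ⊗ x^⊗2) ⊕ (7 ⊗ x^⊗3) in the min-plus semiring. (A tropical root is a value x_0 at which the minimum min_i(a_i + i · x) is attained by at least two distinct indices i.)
Roots: {-7, -5, 2}

Each tropical root is a break point of the lower envelope of the lines y = a_i + i · x (there are 4 lines, with slopes 0, 1, ..., 3). Only the lines that attain the minimum somewhere contribute to roots; other lines are dominated. Here the surviving (envelope) indices are i = 3, i = 2, i = 1, i = 0.
Intersections between consecutive envelope lines give the roots: for adjacent envelope indices i < j the intersection is x = (a_i − a_j) / (j − i). Reading off the sorted break points: {-7, -5, 2}.
Verification: at each break x_0, at least two indices attain the minimum of min_i(a_i + i · x_0).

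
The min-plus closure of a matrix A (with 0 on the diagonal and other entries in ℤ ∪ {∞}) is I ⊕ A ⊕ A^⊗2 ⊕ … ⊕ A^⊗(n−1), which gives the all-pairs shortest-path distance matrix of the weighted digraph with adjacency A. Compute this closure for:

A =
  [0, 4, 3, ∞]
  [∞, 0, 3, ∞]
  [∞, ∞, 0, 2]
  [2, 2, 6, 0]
Closure =
  [0, 4, 3, 5]
  [7, 0, 3, 5]
  [4, 4, 0, 2]
  [2, 2, 5, 0]

This is the Floyd-Warshall all-pairs shortest-path computation. For each intermediate vertex k = 0, 1, …, 3, update dist[i][j] ← min(dist[i][j], dist[i][k] + dist[k][j]). The final matrix gives, for each (i, j), the minimum total weight of any directed path from i to j (possibly empty when i = j).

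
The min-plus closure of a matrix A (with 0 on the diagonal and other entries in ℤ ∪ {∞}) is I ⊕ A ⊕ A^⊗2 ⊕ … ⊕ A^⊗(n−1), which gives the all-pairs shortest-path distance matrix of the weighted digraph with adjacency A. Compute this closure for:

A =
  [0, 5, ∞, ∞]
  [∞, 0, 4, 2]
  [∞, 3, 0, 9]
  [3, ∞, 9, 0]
Closure =
  [0, 5, 9, 7]
  [5, 0, 4, 2]
  [8, 3, 0, 5]
  [3, 8, 9, 0]

This is the Floyd-Warshall all-pairs shortest-path computation. For each intermediate vertex k = 0, 1, …, 3, update dist[i][j] ← min(dist[i][j], dist[i][k] + dist[k][j]). The final matrix gives, for each (i, j), the minimum total weight of any directed path from i to j (possibly empty when i = j).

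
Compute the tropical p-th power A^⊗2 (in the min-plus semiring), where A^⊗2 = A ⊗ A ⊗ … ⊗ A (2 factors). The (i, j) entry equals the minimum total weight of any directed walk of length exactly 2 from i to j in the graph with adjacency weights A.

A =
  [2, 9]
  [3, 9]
A^⊗2 =
  [4, 11]
  [5, 12]

Each entry (A^⊗2)_ij equals the minimum over all length-2 walks i = v_0 → v_1 → … → v_2 = j of Σ_t A[v_t][v_{t+1}]. For example, for (i, j) = (0, 1) we minimise over 2 possible intermediate vertex sequences; the minimum is 11, attained along the walk 0 → 0 → 1.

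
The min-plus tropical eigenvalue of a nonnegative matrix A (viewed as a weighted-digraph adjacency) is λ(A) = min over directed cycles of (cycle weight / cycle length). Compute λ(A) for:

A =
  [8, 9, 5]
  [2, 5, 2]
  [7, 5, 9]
λ(A) = 7/2

Enumerate directed cycles and compute their means (weight / length). Sample:
  cycle 0 → 0: weight = 8, length = 1, mean = 8/1 ≈ 8.000
  cycle 1 → 1: weight = 5, length = 1, mean = 5/1 ≈ 5.000
  cycle 2 → 2: weight = 9, length = 1, mean = 9/1 ≈ 9.000
  cycle 0 → 1 → 0: weight = 11, length = 2, mean = 11/2 ≈ 5.500
  cycle 0 → 2 → 0: weight = 12, length = 2, mean = 12/2 ≈ 6.000
  cycle 1 → 0 → 1: weight = 11, length = 2, mean = 11/2 ≈ 5.500
Minimum mean = 3.500, attained e.g. along the cycle 1 → 2 → 1 with weight 7 and length 2. So λ(A) = 7/2 = 7/2.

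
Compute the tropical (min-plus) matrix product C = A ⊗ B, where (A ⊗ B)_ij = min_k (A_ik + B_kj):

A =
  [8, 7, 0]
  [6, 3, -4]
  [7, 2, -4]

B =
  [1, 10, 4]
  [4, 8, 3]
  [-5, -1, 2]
A ⊗ B =
  [-5, -1, 2]
  [-9, -5, -2]
  [-9, -5, -2]

Apply the min-plus product entry-by-entry:
  C[0][0] = min over k of (A[0][0] + B[0][0] = 8 + 1 = 9, A[0][1] + B[1][0] = 7 + 4 = 11, A[0][2] + B[2][0] = 0 + -5 = -5) = -5 (attained at k = 2)
  C[0][1] = min over k of (A[0][0] + B[0][1] = 8 + 10 = 18, A[0][1] + B[1][1] = 7 + 8 = 15, A[0][2] + B[2][1] = 0 + -1 = -1) = -1 (attained at k = 2)
  C[0][2] = min over k of (A[0][0] + B[0][2] = 8 + 4 = 12, A[0][1] + B[1][2] = 7 + 3 = 10, A[0][2] + B[2][2] = 0 + 2 = 2) = 2 (attained at k = 2)
  C[1][0] = min over k of (A[1][0] + B[0][0] = 6 + 1 = 7, A[1][1] + B[1][0] = 3 + 4 = 7, A[1][2] + B[2][0] = -4 + -5 = -9) = -9 (attained at k = 2)
  C[1][1] = min over k of (A[1][0] + B[0][1] = 6 + 10 = 16, A[1][1] + B[1][1] = 3 + 8 = 11, A[1][2] + B[2][1] = -4 + -1 = -5) = -5 (attained at k = 2)
  C[1][2] = min over k of (A[1][0] + B[0][2] = 6 + 4 = 10, A[1][1] + B[1][2] = 3 + 3 = 6, A[1][2] + B[2][2] = -4 + 2 = -2) = -2 (attained at k = 2)
  C[2][0] = min over k of (A[2][0] + B[0][0] = 7 + 1 = 8, A[2][1] + B[1][0] = 2 + 4 = 6, A[2][2] + B[2][0] = -4 + -5 = -9) = -9 (attained at k = 2)
  C[2][1] = min over k of (A[2][0] + B[0][1] = 7 + 10 = 17, A[2][1] + B[1][1] = 2 + 8 = 10, A[2][2] + B[2][1] = -4 + -1 = -5) = -5 (attained at k = 2)
  C[2][2] = min over k of (A[2][0] + B[0][2] = 7 + 4 = 11, A[2][1] + B[1][2] = 2 + 3 = 5, A[2][2] + B[2][2] = -4 + 2 = -2) = -2 (attained at k = 2)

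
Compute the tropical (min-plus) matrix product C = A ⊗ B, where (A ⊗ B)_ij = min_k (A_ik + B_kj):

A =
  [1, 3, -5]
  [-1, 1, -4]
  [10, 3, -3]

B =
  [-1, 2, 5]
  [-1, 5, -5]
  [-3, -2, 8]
A ⊗ B =
  [-8, -7, -2]
  [-7, -6, -4]
  [-6, -5, -2]

Apply the min-plus product entry-by-entry:
  C[0][0] = min over k of (A[0][0] + B[0][0] = 1 + -1 = 0, A[0][1] + B[1][0] = 3 + -1 = 2, A[0][2] + B[2][0] = -5 + -3 = -8) = -8 (attained at k = 2)
  C[0][1] = min over k of (A[0][0] + B[0][1] = 1 + 2 = 3, A[0][1] + B[1][1] = 3 + 5 = 8, A[0][2] + B[2][1] = -5 + -2 = -7) = -7 (attained at k = 2)
  C[0][2] = min over k of (A[0][0] + B[0][2] = 1 + 5 = 6, A[0][1] + B[1][2] = 3 + -5 = -2, A[0][2] + B[2][2] = -5 + 8 = 3) = -2 (attained at k = 1)
  C[1][0] = min over k of (A[1][0] + B[0][0] = -1 + -1 = -2, A[1][1] + B[1][0] = 1 + -1 = 0, A[1][2] + B[2][0] = -4 + -3 = -7) = -7 (attained at k = 2)
  C[1][1] = min over k of (A[1][0] + B[0][1] = -1 + 2 = 1, A[1][1] + B[1][1] = 1 + 5 = 6, A[1][2] + B[2][1] = -4 + -2 = -6) = -6 (attained at k = 2)
  C[1][2] = min over k of (A[1][0] + B[0][2] = -1 + 5 = 4, A[1][1] + B[1][2] = 1 + -5 = -4, A[1][2] + B[2][2] = -4 + 8 = 4) = -4 (attained at k = 1)
  C[2][0] = min over k of (A[2][0] + B[0][0] = 10 + -1 = 9, A[2][1] + B[1][0] = 3 + -1 = 2, A[2][2] + B[2][0] = -3 + -3 = -6) = -6 (attained at k = 2)
  C[2][1] = min over k of (A[2][0] + B[0][1] = 10 + 2 = 12, A[2][1] + B[1][1] = 3 + 5 = 8, A[2][2] + B[2][1] = -3 + -2 = -5) = -5 (attained at k = 2)
  C[2][2] = min over k of (A[2][0] + B[0][2] = 10 + 5 = 15, A[2][1] + B[1][2] = 3 + -5 = -2, A[2][2] + B[2][2] = -3 + 8 = 5) = -2 (attained at k = 1)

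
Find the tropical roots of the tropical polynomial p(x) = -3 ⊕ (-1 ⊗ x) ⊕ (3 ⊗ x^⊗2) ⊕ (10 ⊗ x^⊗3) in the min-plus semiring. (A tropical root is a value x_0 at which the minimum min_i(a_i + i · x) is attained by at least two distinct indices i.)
Roots: {-7, -4, -2}

Each tropical root is a break point of the lower envelope of the lines y = a_i + i · x (there are 4 lines, with slopes 0, 1, ..., 3). Only the lines that attain the minimum somewhere contribute to roots; other lines are dominated. Here the surviving (envelope) indices are i = 3, i = 2, i = 1, i = 0.
Intersections between consecutive envelope lines give the roots: for adjacent envelope indices i < j the intersection is x = (a_i − a_j) / (j − i). Reading off the sorted break points: {-7, -4, -2}.
Verification: at each break x_0, at least two indices attain the minimum of min_i(a_i + i · x_0).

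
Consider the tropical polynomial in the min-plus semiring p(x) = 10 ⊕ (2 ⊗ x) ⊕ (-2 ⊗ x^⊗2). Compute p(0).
p(0) = -2

A tropical monomial a ⊗ x^⊗i evaluates to a + i · x. Evaluating each term at x = 0:
  Term 0 contributes 10 + 0 · 0 = 10
  Term 1 contributes 2 + 1 · 0 = 2
  Term 2 contributes -2 + 2 · 0 = -2
p(0) = ⊕ of these = min[10, 2, -2] = -2.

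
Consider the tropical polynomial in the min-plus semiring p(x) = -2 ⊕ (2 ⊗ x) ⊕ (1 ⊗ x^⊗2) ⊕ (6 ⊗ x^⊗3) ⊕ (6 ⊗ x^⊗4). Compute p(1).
p(1) = -2

A tropical monomial a ⊗ x^⊗i evaluates to a + i · x. Evaluating each term at x = 1:
  Term 0 contributes -2 + 0 · 1 = -2
  Term 1 contributes 2 + 1 · 1 = 3
  Term 2 contributes 1 + 2 · 1 = 3
  Term 3 contributes 6 + 3 · 1 = 9
  Term 4 contributes 6 + 4 · 1 = 10
p(1) = ⊕ of these = min[-2, 3, 3, 9, 10] = -2.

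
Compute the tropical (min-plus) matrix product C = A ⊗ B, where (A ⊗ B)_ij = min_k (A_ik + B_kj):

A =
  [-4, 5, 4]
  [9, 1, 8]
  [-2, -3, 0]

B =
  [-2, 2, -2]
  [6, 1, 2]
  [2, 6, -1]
A ⊗ B =
  [-6, -2, -6]
  [7, 2, 3]
  [-4, -2, -4]

Apply the min-plus product entry-by-entry:
  C[0][0] = min over k of (A[0][0] + B[0][0] = -4 + -2 = -6, A[0][1] + B[1][0] = 5 + 6 = 11, A[0][2] + B[2][0] = 4 + 2 = 6) = -6 (attained at k = 0)
  C[0][1] = min over k of (A[0][0] + B[0][1] = -4 + 2 = -2, A[0][1] + B[1][1] = 5 + 1 = 6, A[0][2] + B[2][1] = 4 + 6 = 10) = -2 (attained at k = 0)
  C[0][2] = min over k of (A[0][0] + B[0][2] = -4 + -2 = -6, A[0][1] + B[1][2] = 5 + 2 = 7, A[0][2] + B[2][2] = 4 + -1 = 3) = -6 (attained at k = 0)
  C[1][0] = min over k of (A[1][0] + B[0][0] = 9 + -2 = 7, A[1][1] + B[1][0] = 1 + 6 = 7, A[1][2] + B[2][0] = 8 + 2 = 10) = 7 (attained at k = 0)
  C[1][1] = min over k of (A[1][0] + B[0][1] = 9 + 2 = 11, A[1][1] + B[1][1] = 1 + 1 = 2, A[1][2] + B[2][1] = 8 + 6 = 14) = 2 (attained at k = 1)
  C[1][2] = min over k of (A[1][0] + B[0][2] = 9 + -2 = 7, A[1][1] + B[1][2] = 1 + 2 = 3, A[1][2] + B[2][2] = 8 + -1 = 7) = 3 (attained at k = 1)
  C[2][0] = min over k of (A[2][0] + B[0][0] = -2 + -2 = -4, A[2][1] + B[1][0] = -3 + 6 = 3, A[2][2] + B[2][0] = 0 + 2 = 2) = -4 (attained at k = 0)
  C[2][1] = min over k of (A[2][0] + B[0][1] = -2 + 2 = 0, A[2][1] + B[1][1] = -3 + 1 = -2, A[2][2] + B[2][1] = 0 + 6 = 6) = -2 (attained at k = 1)
  C[2][2] = min over k of (A[2][0] + B[0][2] = -2 + -2 = -4, A[2][1] + B[1][2] = -3 + 2 = -1, A[2][2] + B[2][2] = 0 + -1 = -1) = -4 (attained at k = 0)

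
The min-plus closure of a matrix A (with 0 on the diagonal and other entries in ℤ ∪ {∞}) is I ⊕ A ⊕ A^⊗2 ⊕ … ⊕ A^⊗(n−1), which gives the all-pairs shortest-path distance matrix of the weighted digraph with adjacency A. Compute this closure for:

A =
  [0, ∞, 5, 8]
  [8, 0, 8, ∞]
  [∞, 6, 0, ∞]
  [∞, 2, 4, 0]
Closure =
  [0, 10, 5, 8]
  [8, 0, 8, 16]
  [14, 6, 0, 22]
  [10, 2, 4, 0]

This is the Floyd-Warshall all-pairs shortest-path computation. For each intermediate vertex k = 0, 1, …, 3, update dist[i][j] ← min(dist[i][j], dist[i][k] + dist[k][j]). The final matrix gives, for each (i, j), the minimum total weight of any directed path from i to j (possibly empty when i = j).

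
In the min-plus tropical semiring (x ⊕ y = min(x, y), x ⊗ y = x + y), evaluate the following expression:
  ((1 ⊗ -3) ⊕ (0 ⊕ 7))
((1 ⊗ -3) ⊕ (0 ⊕ 7)) = -2

Expand innermost to outermost. Recall ⊕ takes the minimum of its arguments and ⊗ takes their sum. Working out the expression ((1 ⊗ -3) ⊕ (0 ⊕ 7)) gives -2.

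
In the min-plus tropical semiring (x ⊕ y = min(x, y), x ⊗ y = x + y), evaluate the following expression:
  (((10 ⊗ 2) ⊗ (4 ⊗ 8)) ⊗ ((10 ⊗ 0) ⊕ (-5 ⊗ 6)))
(((10 ⊗ 2) ⊗ (4 ⊗ 8)) ⊗ ((10 ⊗ 0) ⊕ (-5 ⊗ 6))) = 25

Expand innermost to outermost. Recall ⊕ takes the minimum of its arguments and ⊗ takes their sum. Working out the expression (((10 ⊗ 2) ⊗ (4 ⊗ 8)) ⊗ ((10 ⊗ 0) ⊕ (-5 ⊗ 6))) gives 25.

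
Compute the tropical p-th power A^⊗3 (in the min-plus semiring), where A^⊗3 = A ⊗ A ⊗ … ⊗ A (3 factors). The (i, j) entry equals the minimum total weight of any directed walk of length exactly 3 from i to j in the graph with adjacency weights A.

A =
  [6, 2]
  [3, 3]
A^⊗3 =
  [8, 7]
  [8, 8]

Each entry (A^⊗3)_ij equals the minimum over all length-3 walks i = v_0 → v_1 → … → v_3 = j of Σ_t A[v_t][v_{t+1}]. For example, for (i, j) = (0, 1) we minimise over 4 possible intermediate vertex sequences; the minimum is 7, attained along the walk 0 → 1 → 0 → 1.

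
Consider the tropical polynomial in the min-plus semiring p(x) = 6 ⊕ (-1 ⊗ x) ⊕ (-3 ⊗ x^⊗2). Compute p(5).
p(5) = 4

A tropical monomial a ⊗ x^⊗i evaluates to a + i · x. Evaluating each term at x = 5:
  Term 0 contributes 6 + 0 · 5 = 6
  Term 1 contributes -1 + 1 · 5 = 4
  Term 2 contributes -3 + 2 · 5 = 7
p(5) = ⊕ of these = min[6, 4, 7] = 4.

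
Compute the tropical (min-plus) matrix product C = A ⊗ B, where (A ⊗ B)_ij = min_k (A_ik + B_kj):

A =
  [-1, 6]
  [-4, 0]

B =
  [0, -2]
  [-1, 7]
A ⊗ B =
  [-1, -3]
  [-4, -6]

Apply the min-plus product entry-by-entry:
  C[0][0] = min over k of (A[0][0] + B[0][0] = -1 + 0 = -1, A[0][1] + B[1][0] = 6 + -1 = 5) = -1 (attained at k = 0)
  C[0][1] = min over k of (A[0][0] + B[0][1] = -1 + -2 = -3, A[0][1] + B[1][1] = 6 + 7 = 13) = -3 (attained at k = 0)
  C[1][0] = min over k of (A[1][0] + B[0][0] = -4 + 0 = -4, A[1][1] + B[1][0] = 0 + -1 = -1) = -4 (attained at k = 0)
  C[1][1] = min over k of (A[1][0] + B[0][1] = -4 + -2 = -6, A[1][1] + B[1][1] = 0 + 7 = 7) = -6 (attained at k = 0)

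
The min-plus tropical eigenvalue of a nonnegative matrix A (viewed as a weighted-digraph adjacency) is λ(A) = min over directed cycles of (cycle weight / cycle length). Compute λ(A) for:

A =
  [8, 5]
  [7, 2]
λ(A) = 2

Enumerate directed cycles and compute their means (weight / length). Sample:
  cycle 0 → 0: weight = 8, length = 1, mean = 8/1 ≈ 8.000
  cycle 1 → 1: weight = 2, length = 1, mean = 2/1 ≈ 2.000
  cycle 0 → 1 → 0: weight = 12, length = 2, mean = 12/2 ≈ 6.000
  cycle 1 → 0 → 1: weight = 12, length = 2, mean = 12/2 ≈ 6.000
Minimum mean = 2.000, attained e.g. along the cycle 1 → 1 with weight 2 and length 1. So λ(A) = 2/1 = 2.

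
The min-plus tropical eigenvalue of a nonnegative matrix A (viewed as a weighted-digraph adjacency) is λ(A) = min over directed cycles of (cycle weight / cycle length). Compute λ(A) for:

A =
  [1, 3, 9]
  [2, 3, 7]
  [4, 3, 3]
λ(A) = 1

Enumerate directed cycles and compute their means (weight / length). Sample:
  cycle 0 → 0: weight = 1, length = 1, mean = 1/1 ≈ 1.000
  cycle 1 → 1: weight = 3, length = 1, mean = 3/1 ≈ 3.000
  cycle 2 → 2: weight = 3, length = 1, mean = 3/1 ≈ 3.000
  cycle 0 → 1 → 0: weight = 5, length = 2, mean = 5/2 ≈ 2.500
  cycle 0 → 2 → 0: weight = 13, length = 2, mean = 13/2 ≈ 6.500
  cycle 1 → 0 → 1: weight = 5, length = 2, mean = 5/2 ≈ 2.500
Minimum mean = 1.000, attained e.g. along the cycle 0 → 0 with weight 1 and length 1. So λ(A) = 1/1 = 1.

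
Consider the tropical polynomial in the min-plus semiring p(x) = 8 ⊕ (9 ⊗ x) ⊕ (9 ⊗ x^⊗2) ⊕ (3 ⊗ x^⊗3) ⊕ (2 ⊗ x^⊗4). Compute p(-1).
p(-1) = -2

A tropical monomial a ⊗ x^⊗i evaluates to a + i · x. Evaluating each term at x = -1:
  Term 0 contributes 8 + 0 · -1 = 8
  Term 1 contributes 9 + 1 · -1 = 8
  Term 2 contributes 9 + 2 · -1 = 7
  Term 3 contributes 3 + 3 · -1 = 0
  Term 4 contributes 2 + 4 · -1 = -2
p(-1) = ⊕ of these = min[8, 8, 7, 0, -2] = -2.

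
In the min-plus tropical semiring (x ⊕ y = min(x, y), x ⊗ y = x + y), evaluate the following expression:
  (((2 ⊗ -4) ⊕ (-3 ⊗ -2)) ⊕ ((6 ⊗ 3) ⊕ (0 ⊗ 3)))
(((2 ⊗ -4) ⊕ (-3 ⊗ -2)) ⊕ ((6 ⊗ 3) ⊕ (0 ⊗ 3))) = -5

Expand innermost to outermost. Recall ⊕ takes the minimum of its arguments and ⊗ takes their sum. Working out the expression (((2 ⊗ -4) ⊕ (-3 ⊗ -2)) ⊕ ((6 ⊗ 3) ⊕ (0 ⊗ 3))) gives -5.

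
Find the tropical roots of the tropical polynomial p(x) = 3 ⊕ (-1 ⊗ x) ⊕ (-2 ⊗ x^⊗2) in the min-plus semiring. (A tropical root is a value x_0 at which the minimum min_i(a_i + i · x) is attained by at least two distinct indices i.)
Roots: {1, 4}

Each tropical root is a break point of the lower envelope of the lines y = a_i + i · x (there are 3 lines, with slopes 0, 1, ..., 2). Only the lines that attain the minimum somewhere contribute to roots; other lines are dominated. Here the surviving (envelope) indices are i = 2, i = 1, i = 0.
Intersections between consecutive envelope lines give the roots: for adjacent envelope indices i < j the intersection is x = (a_i − a_j) / (j − i). Reading off the sorted break points: {1, 4}.
Verification: at each break x_0, at least two indices attain the minimum of min_i(a_i + i · x_0).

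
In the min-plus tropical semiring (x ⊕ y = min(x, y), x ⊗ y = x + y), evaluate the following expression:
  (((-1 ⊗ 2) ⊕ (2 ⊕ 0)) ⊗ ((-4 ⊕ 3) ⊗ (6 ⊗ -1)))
(((-1 ⊗ 2) ⊕ (2 ⊕ 0)) ⊗ ((-4 ⊕ 3) ⊗ (6 ⊗ -1))) = 1

Expand innermost to outermost. Recall ⊕ takes the minimum of its arguments and ⊗ takes their sum. Working out the expression (((-1 ⊗ 2) ⊕ (2 ⊕ 0)) ⊗ ((-4 ⊕ 3) ⊗ (6 ⊗ -1))) gives 1.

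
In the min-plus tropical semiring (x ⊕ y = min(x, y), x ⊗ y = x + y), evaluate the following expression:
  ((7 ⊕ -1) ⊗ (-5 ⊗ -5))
((7 ⊕ -1) ⊗ (-5 ⊗ -5)) = -11

Expand innermost to outermost. Recall ⊕ takes the minimum of its arguments and ⊗ takes their sum. Working out the expression ((7 ⊕ -1) ⊗ (-5 ⊗ -5)) gives -11.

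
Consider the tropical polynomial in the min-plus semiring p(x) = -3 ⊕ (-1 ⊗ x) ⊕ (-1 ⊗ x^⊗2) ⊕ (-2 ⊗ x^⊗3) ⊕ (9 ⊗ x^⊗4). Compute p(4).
p(4) = -3

A tropical monomial a ⊗ x^⊗i evaluates to a + i · x. Evaluating each term at x = 4:
  Term 0 contributes -3 + 0 · 4 = -3
  Term 1 contributes -1 + 1 · 4 = 3
  Term 2 contributes -1 + 2 · 4 = 7
  Term 3 contributes -2 + 3 · 4 = 10
  Term 4 contributes 9 + 4 · 4 = 25
p(4) = ⊕ of these = min[-3, 3, 7, 10, 25] = -3.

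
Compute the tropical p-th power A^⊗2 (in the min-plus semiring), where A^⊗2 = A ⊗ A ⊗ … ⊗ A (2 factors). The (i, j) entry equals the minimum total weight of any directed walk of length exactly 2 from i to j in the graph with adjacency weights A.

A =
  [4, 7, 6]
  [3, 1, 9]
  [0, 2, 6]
A^⊗2 =
  [6, 8, 10]
  [4, 2, 9]
  [4, 3, 6]

Each entry (A^⊗2)_ij equals the minimum over all length-2 walks i = v_0 → v_1 → … → v_2 = j of Σ_t A[v_t][v_{t+1}]. For example, for (i, j) = (0, 2) we minimise over 3 possible intermediate vertex sequences; the minimum is 10, attained along the walk 0 → 0 → 2.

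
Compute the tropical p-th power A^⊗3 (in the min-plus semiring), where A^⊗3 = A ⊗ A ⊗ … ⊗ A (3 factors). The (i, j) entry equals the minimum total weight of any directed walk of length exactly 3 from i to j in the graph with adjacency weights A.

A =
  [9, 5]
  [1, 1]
A^⊗3 =
  [7, 7]
  [3, 3]

Each entry (A^⊗3)_ij equals the minimum over all length-3 walks i = v_0 → v_1 → … → v_3 = j of Σ_t A[v_t][v_{t+1}]. For example, for (i, j) = (0, 1) we minimise over 4 possible intermediate vertex sequences; the minimum is 7, attained along the walk 0 → 1 → 1 → 1.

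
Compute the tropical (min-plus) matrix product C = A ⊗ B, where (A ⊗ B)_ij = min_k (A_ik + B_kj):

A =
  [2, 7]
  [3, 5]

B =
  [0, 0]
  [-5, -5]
A ⊗ B =
  [2, 2]
  [0, 0]

Apply the min-plus product entry-by-entry:
  C[0][0] = min over k of (A[0][0] + B[0][0] = 2 + 0 = 2, A[0][1] + B[1][0] = 7 + -5 = 2) = 2 (attained at k = 0)
  C[0][1] = min over k of (A[0][0] + B[0][1] = 2 + 0 = 2, A[0][1] + B[1][1] = 7 + -5 = 2) = 2 (attained at k = 0)
  C[1][0] = min over k of (A[1][0] + B[0][0] = 3 + 0 = 3, A[1][1] + B[1][0] = 5 + -5 = 0) = 0 (attained at k = 1)
  C[1][1] = min over k of (A[1][0] + B[0][1] = 3 + 0 = 3, A[1][1] + B[1][1] = 5 + -5 = 0) = 0 (attained at k = 1)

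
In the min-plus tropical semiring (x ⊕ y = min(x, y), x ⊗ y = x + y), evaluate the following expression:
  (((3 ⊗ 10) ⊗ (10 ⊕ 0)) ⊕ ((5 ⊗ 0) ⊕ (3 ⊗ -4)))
(((3 ⊗ 10) ⊗ (10 ⊕ 0)) ⊕ ((5 ⊗ 0) ⊕ (3 ⊗ -4))) = -1

Expand innermost to outermost. Recall ⊕ takes the minimum of its arguments and ⊗ takes their sum. Working out the expression (((3 ⊗ 10) ⊗ (10 ⊕ 0)) ⊕ ((5 ⊗ 0) ⊕ (3 ⊗ -4))) gives -1.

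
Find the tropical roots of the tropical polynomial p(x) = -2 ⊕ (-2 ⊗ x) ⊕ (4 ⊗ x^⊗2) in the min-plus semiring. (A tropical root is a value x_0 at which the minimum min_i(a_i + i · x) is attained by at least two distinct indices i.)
Roots: {-6, 0}

Each tropical root is a break point of the lower envelope of the lines y = a_i + i · x (there are 3 lines, with slopes 0, 1, ..., 2). Only the lines that attain the minimum somewhere contribute to roots; other lines are dominated. Here the surviving (envelope) indices are i = 2, i = 1, i = 0.
Intersections between consecutive envelope lines give the roots: for adjacent envelope indices i < j the intersection is x = (a_i − a_j) / (j − i). Reading off the sorted break points: {-6, 0}.
Verification: at each break x_0, at least two indices attain the minimum of min_i(a_i + i · x_0).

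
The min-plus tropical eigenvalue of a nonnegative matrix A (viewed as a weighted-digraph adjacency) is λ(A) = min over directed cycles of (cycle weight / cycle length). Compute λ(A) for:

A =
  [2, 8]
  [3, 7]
λ(A) = 2

Enumerate directed cycles and compute their means (weight / length). Sample:
  cycle 0 → 0: weight = 2, length = 1, mean = 2/1 ≈ 2.000
  cycle 1 → 1: weight = 7, length = 1, mean = 7/1 ≈ 7.000
  cycle 0 → 1 → 0: weight = 11, length = 2, mean = 11/2 ≈ 5.500
  cycle 1 → 0 → 1: weight = 11, length = 2, mean = 11/2 ≈ 5.500
Minimum mean = 2.000, attained e.g. along the cycle 0 → 0 with weight 2 and length 1. So λ(A) = 2/1 = 2.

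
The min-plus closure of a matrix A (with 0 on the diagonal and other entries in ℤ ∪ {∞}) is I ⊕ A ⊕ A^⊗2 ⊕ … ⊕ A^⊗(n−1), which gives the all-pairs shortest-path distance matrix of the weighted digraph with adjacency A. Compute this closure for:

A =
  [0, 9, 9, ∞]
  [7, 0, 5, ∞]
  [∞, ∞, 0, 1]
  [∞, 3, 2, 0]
Closure =
  [0, 9, 9, 10]
  [7, 0, 5, 6]
  [11, 4, 0, 1]
  [10, 3, 2, 0]

This is the Floyd-Warshall all-pairs shortest-path computation. For each intermediate vertex k = 0, 1, …, 3, update dist[i][j] ← min(dist[i][j], dist[i][k] + dist[k][j]). The final matrix gives, for each (i, j), the minimum total weight of any directed path from i to j (possibly empty when i = j).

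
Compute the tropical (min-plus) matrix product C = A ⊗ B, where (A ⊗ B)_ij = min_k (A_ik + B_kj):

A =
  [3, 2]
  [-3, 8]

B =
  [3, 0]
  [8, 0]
A ⊗ B =
  [6, 2]
  [0, -3]

Apply the min-plus product entry-by-entry:
  C[0][0] = min over k of (A[0][0] + B[0][0] = 3 + 3 = 6, A[0][1] + B[1][0] = 2 + 8 = 10) = 6 (attained at k = 0)
  C[0][1] = min over k of (A[0][0] + B[0][1] = 3 + 0 = 3, A[0][1] + B[1][1] = 2 + 0 = 2) = 2 (attained at k = 1)
  C[1][0] = min over k of (A[1][0] + B[0][0] = -3 + 3 = 0, A[1][1] + B[1][0] = 8 + 8 = 16) = 0 (attained at k = 0)
  C[1][1] = min over k of (A[1][0] + B[0][1] = -3 + 0 = -3, A[1][1] + B[1][1] = 8 + 0 = 8) = -3 (attained at k = 0)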